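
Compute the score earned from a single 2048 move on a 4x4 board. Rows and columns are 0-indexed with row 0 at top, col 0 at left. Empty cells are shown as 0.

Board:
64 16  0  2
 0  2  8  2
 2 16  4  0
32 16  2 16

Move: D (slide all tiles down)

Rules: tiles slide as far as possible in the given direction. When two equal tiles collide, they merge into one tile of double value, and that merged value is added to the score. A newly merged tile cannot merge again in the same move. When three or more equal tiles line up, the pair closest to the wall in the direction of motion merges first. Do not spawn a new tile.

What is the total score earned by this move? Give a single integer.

Slide down:
col 0: [64, 0, 2, 32] -> [0, 64, 2, 32]  score +0 (running 0)
col 1: [16, 2, 16, 16] -> [0, 16, 2, 32]  score +32 (running 32)
col 2: [0, 8, 4, 2] -> [0, 8, 4, 2]  score +0 (running 32)
col 3: [2, 2, 0, 16] -> [0, 0, 4, 16]  score +4 (running 36)
Board after move:
 0  0  0  0
64 16  8  0
 2  2  4  4
32 32  2 16

Answer: 36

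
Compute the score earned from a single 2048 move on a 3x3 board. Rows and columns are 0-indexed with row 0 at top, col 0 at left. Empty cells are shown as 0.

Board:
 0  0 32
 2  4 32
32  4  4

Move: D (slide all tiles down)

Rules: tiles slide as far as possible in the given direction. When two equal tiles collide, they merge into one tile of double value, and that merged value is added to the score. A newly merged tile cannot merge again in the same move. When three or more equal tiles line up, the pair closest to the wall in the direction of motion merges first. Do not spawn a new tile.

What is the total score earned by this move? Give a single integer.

Slide down:
col 0: [0, 2, 32] -> [0, 2, 32]  score +0 (running 0)
col 1: [0, 4, 4] -> [0, 0, 8]  score +8 (running 8)
col 2: [32, 32, 4] -> [0, 64, 4]  score +64 (running 72)
Board after move:
 0  0  0
 2  0 64
32  8  4

Answer: 72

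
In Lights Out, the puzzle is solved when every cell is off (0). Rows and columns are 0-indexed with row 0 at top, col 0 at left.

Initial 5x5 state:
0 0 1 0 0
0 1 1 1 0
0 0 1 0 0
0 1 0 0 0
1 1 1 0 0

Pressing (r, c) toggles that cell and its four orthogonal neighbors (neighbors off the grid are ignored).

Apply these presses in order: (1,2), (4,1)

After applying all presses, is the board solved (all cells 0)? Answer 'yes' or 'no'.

Answer: yes

Derivation:
After press 1 at (1,2):
0 0 0 0 0
0 0 0 0 0
0 0 0 0 0
0 1 0 0 0
1 1 1 0 0

After press 2 at (4,1):
0 0 0 0 0
0 0 0 0 0
0 0 0 0 0
0 0 0 0 0
0 0 0 0 0

Lights still on: 0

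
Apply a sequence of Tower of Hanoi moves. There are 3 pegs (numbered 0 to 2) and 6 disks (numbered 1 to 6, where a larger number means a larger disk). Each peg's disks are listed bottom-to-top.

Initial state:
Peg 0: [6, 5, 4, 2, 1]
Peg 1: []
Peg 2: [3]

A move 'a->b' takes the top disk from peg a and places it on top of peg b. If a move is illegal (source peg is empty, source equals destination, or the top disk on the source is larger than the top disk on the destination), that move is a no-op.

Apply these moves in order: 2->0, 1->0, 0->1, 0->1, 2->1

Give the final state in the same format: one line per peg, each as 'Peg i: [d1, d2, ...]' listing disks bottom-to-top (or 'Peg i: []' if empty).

After move 1 (2->0):
Peg 0: [6, 5, 4, 2, 1]
Peg 1: []
Peg 2: [3]

After move 2 (1->0):
Peg 0: [6, 5, 4, 2, 1]
Peg 1: []
Peg 2: [3]

After move 3 (0->1):
Peg 0: [6, 5, 4, 2]
Peg 1: [1]
Peg 2: [3]

After move 4 (0->1):
Peg 0: [6, 5, 4, 2]
Peg 1: [1]
Peg 2: [3]

After move 5 (2->1):
Peg 0: [6, 5, 4, 2]
Peg 1: [1]
Peg 2: [3]

Answer: Peg 0: [6, 5, 4, 2]
Peg 1: [1]
Peg 2: [3]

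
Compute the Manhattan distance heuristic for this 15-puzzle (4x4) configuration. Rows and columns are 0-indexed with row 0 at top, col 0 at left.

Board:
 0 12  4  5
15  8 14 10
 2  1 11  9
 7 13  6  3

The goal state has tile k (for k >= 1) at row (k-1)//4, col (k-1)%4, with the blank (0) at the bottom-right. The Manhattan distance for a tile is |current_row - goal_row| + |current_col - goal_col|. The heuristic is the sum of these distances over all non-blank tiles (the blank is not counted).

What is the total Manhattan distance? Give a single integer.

Answer: 42

Derivation:
Tile 12: (0,1)->(2,3) = 4
Tile 4: (0,2)->(0,3) = 1
Tile 5: (0,3)->(1,0) = 4
Tile 15: (1,0)->(3,2) = 4
Tile 8: (1,1)->(1,3) = 2
Tile 14: (1,2)->(3,1) = 3
Tile 10: (1,3)->(2,1) = 3
Tile 2: (2,0)->(0,1) = 3
Tile 1: (2,1)->(0,0) = 3
Tile 11: (2,2)->(2,2) = 0
Tile 9: (2,3)->(2,0) = 3
Tile 7: (3,0)->(1,2) = 4
Tile 13: (3,1)->(3,0) = 1
Tile 6: (3,2)->(1,1) = 3
Tile 3: (3,3)->(0,2) = 4
Sum: 4 + 1 + 4 + 4 + 2 + 3 + 3 + 3 + 3 + 0 + 3 + 4 + 1 + 3 + 4 = 42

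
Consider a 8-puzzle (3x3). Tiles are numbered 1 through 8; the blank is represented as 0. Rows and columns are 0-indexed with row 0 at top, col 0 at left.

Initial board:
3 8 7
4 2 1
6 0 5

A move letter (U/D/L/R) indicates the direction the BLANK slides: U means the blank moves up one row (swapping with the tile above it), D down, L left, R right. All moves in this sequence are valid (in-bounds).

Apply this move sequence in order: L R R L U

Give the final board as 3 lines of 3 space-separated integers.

Answer: 3 8 7
4 0 1
6 2 5

Derivation:
After move 1 (L):
3 8 7
4 2 1
0 6 5

After move 2 (R):
3 8 7
4 2 1
6 0 5

After move 3 (R):
3 8 7
4 2 1
6 5 0

After move 4 (L):
3 8 7
4 2 1
6 0 5

After move 5 (U):
3 8 7
4 0 1
6 2 5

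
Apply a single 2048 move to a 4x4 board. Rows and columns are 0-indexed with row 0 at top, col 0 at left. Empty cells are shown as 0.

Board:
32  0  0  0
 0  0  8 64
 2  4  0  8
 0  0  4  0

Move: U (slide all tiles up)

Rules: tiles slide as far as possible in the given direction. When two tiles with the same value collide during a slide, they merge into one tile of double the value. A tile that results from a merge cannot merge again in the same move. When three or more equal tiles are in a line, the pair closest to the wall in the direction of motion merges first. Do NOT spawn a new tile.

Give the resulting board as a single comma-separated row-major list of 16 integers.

Slide up:
col 0: [32, 0, 2, 0] -> [32, 2, 0, 0]
col 1: [0, 0, 4, 0] -> [4, 0, 0, 0]
col 2: [0, 8, 0, 4] -> [8, 4, 0, 0]
col 3: [0, 64, 8, 0] -> [64, 8, 0, 0]

Answer: 32, 4, 8, 64, 2, 0, 4, 8, 0, 0, 0, 0, 0, 0, 0, 0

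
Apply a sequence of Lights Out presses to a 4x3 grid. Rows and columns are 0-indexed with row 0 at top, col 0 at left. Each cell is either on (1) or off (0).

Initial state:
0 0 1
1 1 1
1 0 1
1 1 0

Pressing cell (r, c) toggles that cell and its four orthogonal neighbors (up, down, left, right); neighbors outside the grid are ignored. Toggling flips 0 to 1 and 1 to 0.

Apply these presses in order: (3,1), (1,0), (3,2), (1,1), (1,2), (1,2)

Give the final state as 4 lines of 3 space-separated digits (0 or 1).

After press 1 at (3,1):
0 0 1
1 1 1
1 1 1
0 0 1

After press 2 at (1,0):
1 0 1
0 0 1
0 1 1
0 0 1

After press 3 at (3,2):
1 0 1
0 0 1
0 1 0
0 1 0

After press 4 at (1,1):
1 1 1
1 1 0
0 0 0
0 1 0

After press 5 at (1,2):
1 1 0
1 0 1
0 0 1
0 1 0

After press 6 at (1,2):
1 1 1
1 1 0
0 0 0
0 1 0

Answer: 1 1 1
1 1 0
0 0 0
0 1 0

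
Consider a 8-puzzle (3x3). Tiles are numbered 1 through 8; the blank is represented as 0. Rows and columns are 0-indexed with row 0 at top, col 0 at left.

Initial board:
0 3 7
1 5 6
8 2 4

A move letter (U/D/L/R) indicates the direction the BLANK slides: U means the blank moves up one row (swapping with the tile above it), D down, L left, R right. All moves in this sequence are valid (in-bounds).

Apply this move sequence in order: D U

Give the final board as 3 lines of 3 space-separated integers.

Answer: 0 3 7
1 5 6
8 2 4

Derivation:
After move 1 (D):
1 3 7
0 5 6
8 2 4

After move 2 (U):
0 3 7
1 5 6
8 2 4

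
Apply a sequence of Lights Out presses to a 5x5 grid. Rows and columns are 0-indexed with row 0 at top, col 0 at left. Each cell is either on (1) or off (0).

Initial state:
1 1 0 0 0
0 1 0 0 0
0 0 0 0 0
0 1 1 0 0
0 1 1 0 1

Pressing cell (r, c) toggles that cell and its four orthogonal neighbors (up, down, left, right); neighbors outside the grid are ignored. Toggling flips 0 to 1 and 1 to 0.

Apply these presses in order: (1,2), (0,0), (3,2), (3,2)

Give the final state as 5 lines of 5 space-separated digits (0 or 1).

After press 1 at (1,2):
1 1 1 0 0
0 0 1 1 0
0 0 1 0 0
0 1 1 0 0
0 1 1 0 1

After press 2 at (0,0):
0 0 1 0 0
1 0 1 1 0
0 0 1 0 0
0 1 1 0 0
0 1 1 0 1

After press 3 at (3,2):
0 0 1 0 0
1 0 1 1 0
0 0 0 0 0
0 0 0 1 0
0 1 0 0 1

After press 4 at (3,2):
0 0 1 0 0
1 0 1 1 0
0 0 1 0 0
0 1 1 0 0
0 1 1 0 1

Answer: 0 0 1 0 0
1 0 1 1 0
0 0 1 0 0
0 1 1 0 0
0 1 1 0 1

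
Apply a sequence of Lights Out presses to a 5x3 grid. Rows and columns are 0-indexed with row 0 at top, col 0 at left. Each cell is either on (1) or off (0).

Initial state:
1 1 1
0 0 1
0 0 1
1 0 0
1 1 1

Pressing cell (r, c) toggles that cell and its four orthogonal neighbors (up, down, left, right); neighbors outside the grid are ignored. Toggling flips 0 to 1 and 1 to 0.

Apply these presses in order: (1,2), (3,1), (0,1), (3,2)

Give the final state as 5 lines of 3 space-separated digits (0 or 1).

After press 1 at (1,2):
1 1 0
0 1 0
0 0 0
1 0 0
1 1 1

After press 2 at (3,1):
1 1 0
0 1 0
0 1 0
0 1 1
1 0 1

After press 3 at (0,1):
0 0 1
0 0 0
0 1 0
0 1 1
1 0 1

After press 4 at (3,2):
0 0 1
0 0 0
0 1 1
0 0 0
1 0 0

Answer: 0 0 1
0 0 0
0 1 1
0 0 0
1 0 0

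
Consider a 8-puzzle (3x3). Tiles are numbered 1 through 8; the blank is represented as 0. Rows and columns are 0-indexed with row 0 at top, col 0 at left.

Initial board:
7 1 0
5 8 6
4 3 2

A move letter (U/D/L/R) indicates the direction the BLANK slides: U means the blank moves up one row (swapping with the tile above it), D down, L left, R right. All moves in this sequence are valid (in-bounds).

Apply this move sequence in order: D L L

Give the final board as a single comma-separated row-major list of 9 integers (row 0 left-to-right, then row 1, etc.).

After move 1 (D):
7 1 6
5 8 0
4 3 2

After move 2 (L):
7 1 6
5 0 8
4 3 2

After move 3 (L):
7 1 6
0 5 8
4 3 2

Answer: 7, 1, 6, 0, 5, 8, 4, 3, 2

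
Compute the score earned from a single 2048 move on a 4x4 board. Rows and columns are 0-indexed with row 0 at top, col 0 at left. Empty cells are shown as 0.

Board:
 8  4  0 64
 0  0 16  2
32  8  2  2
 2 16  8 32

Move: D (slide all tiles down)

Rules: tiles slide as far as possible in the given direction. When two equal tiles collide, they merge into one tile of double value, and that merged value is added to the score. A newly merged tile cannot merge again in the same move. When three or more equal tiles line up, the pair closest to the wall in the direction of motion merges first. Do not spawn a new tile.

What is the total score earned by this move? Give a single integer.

Answer: 4

Derivation:
Slide down:
col 0: [8, 0, 32, 2] -> [0, 8, 32, 2]  score +0 (running 0)
col 1: [4, 0, 8, 16] -> [0, 4, 8, 16]  score +0 (running 0)
col 2: [0, 16, 2, 8] -> [0, 16, 2, 8]  score +0 (running 0)
col 3: [64, 2, 2, 32] -> [0, 64, 4, 32]  score +4 (running 4)
Board after move:
 0  0  0  0
 8  4 16 64
32  8  2  4
 2 16  8 32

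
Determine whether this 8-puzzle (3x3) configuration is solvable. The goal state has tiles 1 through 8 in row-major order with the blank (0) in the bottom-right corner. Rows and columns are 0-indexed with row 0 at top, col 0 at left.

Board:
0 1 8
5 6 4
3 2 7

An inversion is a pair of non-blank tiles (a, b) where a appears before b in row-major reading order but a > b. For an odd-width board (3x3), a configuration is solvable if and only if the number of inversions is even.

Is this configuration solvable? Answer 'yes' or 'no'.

Answer: no

Derivation:
Inversions (pairs i<j in row-major order where tile[i] > tile[j] > 0): 15
15 is odd, so the puzzle is not solvable.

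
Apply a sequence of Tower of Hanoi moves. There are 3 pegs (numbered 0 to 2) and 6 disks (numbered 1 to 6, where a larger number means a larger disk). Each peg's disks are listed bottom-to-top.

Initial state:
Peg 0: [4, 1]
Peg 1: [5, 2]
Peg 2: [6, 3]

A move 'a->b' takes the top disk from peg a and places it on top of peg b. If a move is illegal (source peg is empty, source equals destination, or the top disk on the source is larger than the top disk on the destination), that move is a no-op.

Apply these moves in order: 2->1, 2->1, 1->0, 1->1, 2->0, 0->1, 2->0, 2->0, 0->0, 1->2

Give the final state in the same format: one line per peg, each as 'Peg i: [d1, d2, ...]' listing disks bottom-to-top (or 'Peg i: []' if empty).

After move 1 (2->1):
Peg 0: [4, 1]
Peg 1: [5, 2]
Peg 2: [6, 3]

After move 2 (2->1):
Peg 0: [4, 1]
Peg 1: [5, 2]
Peg 2: [6, 3]

After move 3 (1->0):
Peg 0: [4, 1]
Peg 1: [5, 2]
Peg 2: [6, 3]

After move 4 (1->1):
Peg 0: [4, 1]
Peg 1: [5, 2]
Peg 2: [6, 3]

After move 5 (2->0):
Peg 0: [4, 1]
Peg 1: [5, 2]
Peg 2: [6, 3]

After move 6 (0->1):
Peg 0: [4]
Peg 1: [5, 2, 1]
Peg 2: [6, 3]

After move 7 (2->0):
Peg 0: [4, 3]
Peg 1: [5, 2, 1]
Peg 2: [6]

After move 8 (2->0):
Peg 0: [4, 3]
Peg 1: [5, 2, 1]
Peg 2: [6]

After move 9 (0->0):
Peg 0: [4, 3]
Peg 1: [5, 2, 1]
Peg 2: [6]

After move 10 (1->2):
Peg 0: [4, 3]
Peg 1: [5, 2]
Peg 2: [6, 1]

Answer: Peg 0: [4, 3]
Peg 1: [5, 2]
Peg 2: [6, 1]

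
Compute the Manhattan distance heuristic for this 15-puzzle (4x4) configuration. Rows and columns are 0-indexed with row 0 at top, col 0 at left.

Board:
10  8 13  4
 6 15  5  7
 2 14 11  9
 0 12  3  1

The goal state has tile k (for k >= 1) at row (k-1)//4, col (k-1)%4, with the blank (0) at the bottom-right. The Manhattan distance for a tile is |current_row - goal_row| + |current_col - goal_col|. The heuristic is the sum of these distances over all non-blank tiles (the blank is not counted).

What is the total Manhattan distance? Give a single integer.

Answer: 37

Derivation:
Tile 10: (0,0)->(2,1) = 3
Tile 8: (0,1)->(1,3) = 3
Tile 13: (0,2)->(3,0) = 5
Tile 4: (0,3)->(0,3) = 0
Tile 6: (1,0)->(1,1) = 1
Tile 15: (1,1)->(3,2) = 3
Tile 5: (1,2)->(1,0) = 2
Tile 7: (1,3)->(1,2) = 1
Tile 2: (2,0)->(0,1) = 3
Tile 14: (2,1)->(3,1) = 1
Tile 11: (2,2)->(2,2) = 0
Tile 9: (2,3)->(2,0) = 3
Tile 12: (3,1)->(2,3) = 3
Tile 3: (3,2)->(0,2) = 3
Tile 1: (3,3)->(0,0) = 6
Sum: 3 + 3 + 5 + 0 + 1 + 3 + 2 + 1 + 3 + 1 + 0 + 3 + 3 + 3 + 6 = 37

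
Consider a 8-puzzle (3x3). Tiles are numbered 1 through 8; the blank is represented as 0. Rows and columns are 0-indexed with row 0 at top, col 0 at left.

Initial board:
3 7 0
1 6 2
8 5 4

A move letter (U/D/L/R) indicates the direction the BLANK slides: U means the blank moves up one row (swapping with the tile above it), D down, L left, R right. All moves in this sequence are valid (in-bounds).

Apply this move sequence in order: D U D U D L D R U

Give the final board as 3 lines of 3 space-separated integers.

Answer: 3 7 2
1 5 0
8 4 6

Derivation:
After move 1 (D):
3 7 2
1 6 0
8 5 4

After move 2 (U):
3 7 0
1 6 2
8 5 4

After move 3 (D):
3 7 2
1 6 0
8 5 4

After move 4 (U):
3 7 0
1 6 2
8 5 4

After move 5 (D):
3 7 2
1 6 0
8 5 4

After move 6 (L):
3 7 2
1 0 6
8 5 4

After move 7 (D):
3 7 2
1 5 6
8 0 4

After move 8 (R):
3 7 2
1 5 6
8 4 0

After move 9 (U):
3 7 2
1 5 0
8 4 6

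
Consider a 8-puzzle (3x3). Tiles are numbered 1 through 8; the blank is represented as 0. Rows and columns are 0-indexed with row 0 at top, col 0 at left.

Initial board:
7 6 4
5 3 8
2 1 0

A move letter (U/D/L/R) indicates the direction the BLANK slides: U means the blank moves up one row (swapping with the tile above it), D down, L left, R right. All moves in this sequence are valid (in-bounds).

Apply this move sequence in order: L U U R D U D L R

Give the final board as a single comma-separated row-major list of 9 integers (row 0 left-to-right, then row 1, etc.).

After move 1 (L):
7 6 4
5 3 8
2 0 1

After move 2 (U):
7 6 4
5 0 8
2 3 1

After move 3 (U):
7 0 4
5 6 8
2 3 1

After move 4 (R):
7 4 0
5 6 8
2 3 1

After move 5 (D):
7 4 8
5 6 0
2 3 1

After move 6 (U):
7 4 0
5 6 8
2 3 1

After move 7 (D):
7 4 8
5 6 0
2 3 1

After move 8 (L):
7 4 8
5 0 6
2 3 1

After move 9 (R):
7 4 8
5 6 0
2 3 1

Answer: 7, 4, 8, 5, 6, 0, 2, 3, 1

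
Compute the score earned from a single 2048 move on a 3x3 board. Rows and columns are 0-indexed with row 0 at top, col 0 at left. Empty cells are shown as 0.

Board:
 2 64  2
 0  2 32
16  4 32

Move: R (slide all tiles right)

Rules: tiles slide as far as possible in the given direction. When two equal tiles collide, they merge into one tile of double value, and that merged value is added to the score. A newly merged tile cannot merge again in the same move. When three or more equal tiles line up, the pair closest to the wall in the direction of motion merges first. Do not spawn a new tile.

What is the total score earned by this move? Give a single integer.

Slide right:
row 0: [2, 64, 2] -> [2, 64, 2]  score +0 (running 0)
row 1: [0, 2, 32] -> [0, 2, 32]  score +0 (running 0)
row 2: [16, 4, 32] -> [16, 4, 32]  score +0 (running 0)
Board after move:
 2 64  2
 0  2 32
16  4 32

Answer: 0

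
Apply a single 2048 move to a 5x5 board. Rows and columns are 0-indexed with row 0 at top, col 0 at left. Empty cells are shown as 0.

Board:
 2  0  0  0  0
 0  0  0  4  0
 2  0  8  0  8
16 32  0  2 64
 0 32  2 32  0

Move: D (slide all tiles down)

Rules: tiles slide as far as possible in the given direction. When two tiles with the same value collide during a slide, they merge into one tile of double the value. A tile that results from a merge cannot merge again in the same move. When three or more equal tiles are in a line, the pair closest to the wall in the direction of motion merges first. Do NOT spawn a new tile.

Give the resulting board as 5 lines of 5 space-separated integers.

Slide down:
col 0: [2, 0, 2, 16, 0] -> [0, 0, 0, 4, 16]
col 1: [0, 0, 0, 32, 32] -> [0, 0, 0, 0, 64]
col 2: [0, 0, 8, 0, 2] -> [0, 0, 0, 8, 2]
col 3: [0, 4, 0, 2, 32] -> [0, 0, 4, 2, 32]
col 4: [0, 0, 8, 64, 0] -> [0, 0, 0, 8, 64]

Answer:  0  0  0  0  0
 0  0  0  0  0
 0  0  0  4  0
 4  0  8  2  8
16 64  2 32 64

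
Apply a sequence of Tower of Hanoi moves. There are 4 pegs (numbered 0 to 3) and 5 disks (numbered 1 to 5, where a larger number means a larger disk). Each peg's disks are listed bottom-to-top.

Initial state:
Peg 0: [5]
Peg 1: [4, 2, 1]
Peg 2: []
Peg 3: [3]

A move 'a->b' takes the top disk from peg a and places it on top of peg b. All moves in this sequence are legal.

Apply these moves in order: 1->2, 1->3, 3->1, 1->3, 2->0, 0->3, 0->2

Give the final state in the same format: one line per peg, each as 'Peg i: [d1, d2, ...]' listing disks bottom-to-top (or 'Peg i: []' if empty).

After move 1 (1->2):
Peg 0: [5]
Peg 1: [4, 2]
Peg 2: [1]
Peg 3: [3]

After move 2 (1->3):
Peg 0: [5]
Peg 1: [4]
Peg 2: [1]
Peg 3: [3, 2]

After move 3 (3->1):
Peg 0: [5]
Peg 1: [4, 2]
Peg 2: [1]
Peg 3: [3]

After move 4 (1->3):
Peg 0: [5]
Peg 1: [4]
Peg 2: [1]
Peg 3: [3, 2]

After move 5 (2->0):
Peg 0: [5, 1]
Peg 1: [4]
Peg 2: []
Peg 3: [3, 2]

After move 6 (0->3):
Peg 0: [5]
Peg 1: [4]
Peg 2: []
Peg 3: [3, 2, 1]

After move 7 (0->2):
Peg 0: []
Peg 1: [4]
Peg 2: [5]
Peg 3: [3, 2, 1]

Answer: Peg 0: []
Peg 1: [4]
Peg 2: [5]
Peg 3: [3, 2, 1]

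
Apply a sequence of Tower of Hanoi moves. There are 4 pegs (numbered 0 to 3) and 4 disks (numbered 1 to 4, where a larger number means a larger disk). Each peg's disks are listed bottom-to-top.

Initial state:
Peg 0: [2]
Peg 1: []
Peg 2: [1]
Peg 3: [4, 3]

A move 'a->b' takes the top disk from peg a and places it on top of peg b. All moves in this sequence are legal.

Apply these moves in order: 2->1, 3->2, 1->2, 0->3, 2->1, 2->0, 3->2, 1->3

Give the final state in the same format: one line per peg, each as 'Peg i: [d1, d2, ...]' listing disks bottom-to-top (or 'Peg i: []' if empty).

Answer: Peg 0: [3]
Peg 1: []
Peg 2: [2]
Peg 3: [4, 1]

Derivation:
After move 1 (2->1):
Peg 0: [2]
Peg 1: [1]
Peg 2: []
Peg 3: [4, 3]

After move 2 (3->2):
Peg 0: [2]
Peg 1: [1]
Peg 2: [3]
Peg 3: [4]

After move 3 (1->2):
Peg 0: [2]
Peg 1: []
Peg 2: [3, 1]
Peg 3: [4]

After move 4 (0->3):
Peg 0: []
Peg 1: []
Peg 2: [3, 1]
Peg 3: [4, 2]

After move 5 (2->1):
Peg 0: []
Peg 1: [1]
Peg 2: [3]
Peg 3: [4, 2]

After move 6 (2->0):
Peg 0: [3]
Peg 1: [1]
Peg 2: []
Peg 3: [4, 2]

After move 7 (3->2):
Peg 0: [3]
Peg 1: [1]
Peg 2: [2]
Peg 3: [4]

After move 8 (1->3):
Peg 0: [3]
Peg 1: []
Peg 2: [2]
Peg 3: [4, 1]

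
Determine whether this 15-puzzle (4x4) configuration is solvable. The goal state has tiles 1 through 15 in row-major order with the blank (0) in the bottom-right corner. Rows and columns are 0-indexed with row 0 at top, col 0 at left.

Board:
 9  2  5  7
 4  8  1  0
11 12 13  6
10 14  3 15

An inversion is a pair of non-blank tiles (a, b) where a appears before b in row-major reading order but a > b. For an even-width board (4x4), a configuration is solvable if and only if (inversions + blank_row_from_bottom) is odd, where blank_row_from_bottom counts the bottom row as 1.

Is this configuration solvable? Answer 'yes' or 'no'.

Answer: no

Derivation:
Inversions: 33
Blank is in row 1 (0-indexed from top), which is row 3 counting from the bottom (bottom = 1).
33 + 3 = 36, which is even, so the puzzle is not solvable.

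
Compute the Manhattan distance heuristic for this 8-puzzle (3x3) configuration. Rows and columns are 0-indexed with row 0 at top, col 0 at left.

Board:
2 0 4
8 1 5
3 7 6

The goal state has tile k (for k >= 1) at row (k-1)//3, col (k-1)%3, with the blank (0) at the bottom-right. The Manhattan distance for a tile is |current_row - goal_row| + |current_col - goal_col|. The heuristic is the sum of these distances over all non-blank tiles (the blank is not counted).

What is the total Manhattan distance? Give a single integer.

Answer: 15

Derivation:
Tile 2: (0,0)->(0,1) = 1
Tile 4: (0,2)->(1,0) = 3
Tile 8: (1,0)->(2,1) = 2
Tile 1: (1,1)->(0,0) = 2
Tile 5: (1,2)->(1,1) = 1
Tile 3: (2,0)->(0,2) = 4
Tile 7: (2,1)->(2,0) = 1
Tile 6: (2,2)->(1,2) = 1
Sum: 1 + 3 + 2 + 2 + 1 + 4 + 1 + 1 = 15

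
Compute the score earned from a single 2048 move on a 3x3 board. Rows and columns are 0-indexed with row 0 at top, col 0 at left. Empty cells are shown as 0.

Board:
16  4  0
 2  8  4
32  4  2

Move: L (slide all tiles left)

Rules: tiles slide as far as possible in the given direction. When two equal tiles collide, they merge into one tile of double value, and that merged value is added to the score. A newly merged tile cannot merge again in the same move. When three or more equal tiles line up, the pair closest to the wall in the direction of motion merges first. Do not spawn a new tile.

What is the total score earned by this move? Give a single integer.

Answer: 0

Derivation:
Slide left:
row 0: [16, 4, 0] -> [16, 4, 0]  score +0 (running 0)
row 1: [2, 8, 4] -> [2, 8, 4]  score +0 (running 0)
row 2: [32, 4, 2] -> [32, 4, 2]  score +0 (running 0)
Board after move:
16  4  0
 2  8  4
32  4  2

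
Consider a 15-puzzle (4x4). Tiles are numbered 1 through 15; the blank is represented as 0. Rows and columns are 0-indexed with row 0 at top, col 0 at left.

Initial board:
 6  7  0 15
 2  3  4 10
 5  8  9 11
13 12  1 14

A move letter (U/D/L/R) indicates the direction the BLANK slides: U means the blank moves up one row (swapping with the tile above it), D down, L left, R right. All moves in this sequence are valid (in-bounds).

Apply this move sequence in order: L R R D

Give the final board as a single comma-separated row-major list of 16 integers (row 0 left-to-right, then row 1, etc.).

Answer: 6, 7, 15, 10, 2, 3, 4, 0, 5, 8, 9, 11, 13, 12, 1, 14

Derivation:
After move 1 (L):
 6  0  7 15
 2  3  4 10
 5  8  9 11
13 12  1 14

After move 2 (R):
 6  7  0 15
 2  3  4 10
 5  8  9 11
13 12  1 14

After move 3 (R):
 6  7 15  0
 2  3  4 10
 5  8  9 11
13 12  1 14

After move 4 (D):
 6  7 15 10
 2  3  4  0
 5  8  9 11
13 12  1 14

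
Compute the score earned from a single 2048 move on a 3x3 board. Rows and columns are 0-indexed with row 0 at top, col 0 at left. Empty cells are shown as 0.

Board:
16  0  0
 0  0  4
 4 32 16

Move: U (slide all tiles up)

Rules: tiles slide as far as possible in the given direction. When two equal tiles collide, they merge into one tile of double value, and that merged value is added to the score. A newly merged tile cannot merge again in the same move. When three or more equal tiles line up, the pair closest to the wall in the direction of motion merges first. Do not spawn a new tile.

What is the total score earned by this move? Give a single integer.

Answer: 0

Derivation:
Slide up:
col 0: [16, 0, 4] -> [16, 4, 0]  score +0 (running 0)
col 1: [0, 0, 32] -> [32, 0, 0]  score +0 (running 0)
col 2: [0, 4, 16] -> [4, 16, 0]  score +0 (running 0)
Board after move:
16 32  4
 4  0 16
 0  0  0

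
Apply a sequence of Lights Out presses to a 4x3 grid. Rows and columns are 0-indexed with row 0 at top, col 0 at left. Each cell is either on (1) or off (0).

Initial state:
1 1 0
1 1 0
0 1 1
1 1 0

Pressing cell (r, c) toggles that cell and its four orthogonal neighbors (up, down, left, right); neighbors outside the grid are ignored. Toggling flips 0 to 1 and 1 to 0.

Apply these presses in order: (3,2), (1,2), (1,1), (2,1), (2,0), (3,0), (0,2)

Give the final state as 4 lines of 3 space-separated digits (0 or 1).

After press 1 at (3,2):
1 1 0
1 1 0
0 1 0
1 0 1

After press 2 at (1,2):
1 1 1
1 0 1
0 1 1
1 0 1

After press 3 at (1,1):
1 0 1
0 1 0
0 0 1
1 0 1

After press 4 at (2,1):
1 0 1
0 0 0
1 1 0
1 1 1

After press 5 at (2,0):
1 0 1
1 0 0
0 0 0
0 1 1

After press 6 at (3,0):
1 0 1
1 0 0
1 0 0
1 0 1

After press 7 at (0,2):
1 1 0
1 0 1
1 0 0
1 0 1

Answer: 1 1 0
1 0 1
1 0 0
1 0 1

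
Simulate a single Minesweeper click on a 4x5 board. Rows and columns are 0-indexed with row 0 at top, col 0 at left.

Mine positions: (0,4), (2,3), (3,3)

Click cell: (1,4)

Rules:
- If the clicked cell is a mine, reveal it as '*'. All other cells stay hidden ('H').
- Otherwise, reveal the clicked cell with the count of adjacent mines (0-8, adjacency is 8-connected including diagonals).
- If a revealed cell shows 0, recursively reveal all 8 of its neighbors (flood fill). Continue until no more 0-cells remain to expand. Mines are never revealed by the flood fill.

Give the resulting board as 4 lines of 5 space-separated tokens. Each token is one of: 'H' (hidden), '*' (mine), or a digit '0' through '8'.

H H H H H
H H H H 2
H H H H H
H H H H H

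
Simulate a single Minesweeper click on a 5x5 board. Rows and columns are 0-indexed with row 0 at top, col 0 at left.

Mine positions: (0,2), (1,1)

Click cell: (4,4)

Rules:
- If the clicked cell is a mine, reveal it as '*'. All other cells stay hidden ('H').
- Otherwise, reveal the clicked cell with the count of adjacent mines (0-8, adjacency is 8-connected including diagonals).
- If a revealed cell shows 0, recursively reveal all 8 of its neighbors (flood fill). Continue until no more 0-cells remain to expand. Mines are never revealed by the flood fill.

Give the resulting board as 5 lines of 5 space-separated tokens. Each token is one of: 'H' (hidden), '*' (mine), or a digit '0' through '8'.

H H H 1 0
H H 2 1 0
1 1 1 0 0
0 0 0 0 0
0 0 0 0 0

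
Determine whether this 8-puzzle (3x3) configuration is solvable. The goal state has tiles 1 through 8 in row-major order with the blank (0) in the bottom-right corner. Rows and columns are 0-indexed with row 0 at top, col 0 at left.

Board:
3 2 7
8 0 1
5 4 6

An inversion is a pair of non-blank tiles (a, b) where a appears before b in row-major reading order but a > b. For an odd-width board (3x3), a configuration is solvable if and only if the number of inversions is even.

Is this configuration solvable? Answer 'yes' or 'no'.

Inversions (pairs i<j in row-major order where tile[i] > tile[j] > 0): 12
12 is even, so the puzzle is solvable.

Answer: yes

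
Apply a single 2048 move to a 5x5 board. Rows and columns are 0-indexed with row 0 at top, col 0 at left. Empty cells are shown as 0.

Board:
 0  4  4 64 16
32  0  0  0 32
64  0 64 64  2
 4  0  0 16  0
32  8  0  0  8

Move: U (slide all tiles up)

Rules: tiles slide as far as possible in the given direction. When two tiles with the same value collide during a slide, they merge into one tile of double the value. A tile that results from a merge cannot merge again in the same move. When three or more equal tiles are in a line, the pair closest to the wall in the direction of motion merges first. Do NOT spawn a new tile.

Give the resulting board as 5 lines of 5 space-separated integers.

Answer:  32   4   4 128  16
 64   8  64  16  32
  4   0   0   0   2
 32   0   0   0   8
  0   0   0   0   0

Derivation:
Slide up:
col 0: [0, 32, 64, 4, 32] -> [32, 64, 4, 32, 0]
col 1: [4, 0, 0, 0, 8] -> [4, 8, 0, 0, 0]
col 2: [4, 0, 64, 0, 0] -> [4, 64, 0, 0, 0]
col 3: [64, 0, 64, 16, 0] -> [128, 16, 0, 0, 0]
col 4: [16, 32, 2, 0, 8] -> [16, 32, 2, 8, 0]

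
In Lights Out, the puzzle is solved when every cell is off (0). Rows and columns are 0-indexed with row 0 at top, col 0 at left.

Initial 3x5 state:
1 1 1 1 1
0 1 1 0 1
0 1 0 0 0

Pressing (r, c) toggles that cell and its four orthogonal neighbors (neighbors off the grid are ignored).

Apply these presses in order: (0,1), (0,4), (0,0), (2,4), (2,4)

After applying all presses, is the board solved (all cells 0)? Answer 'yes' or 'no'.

Answer: no

Derivation:
After press 1 at (0,1):
0 0 0 1 1
0 0 1 0 1
0 1 0 0 0

After press 2 at (0,4):
0 0 0 0 0
0 0 1 0 0
0 1 0 0 0

After press 3 at (0,0):
1 1 0 0 0
1 0 1 0 0
0 1 0 0 0

After press 4 at (2,4):
1 1 0 0 0
1 0 1 0 1
0 1 0 1 1

After press 5 at (2,4):
1 1 0 0 0
1 0 1 0 0
0 1 0 0 0

Lights still on: 5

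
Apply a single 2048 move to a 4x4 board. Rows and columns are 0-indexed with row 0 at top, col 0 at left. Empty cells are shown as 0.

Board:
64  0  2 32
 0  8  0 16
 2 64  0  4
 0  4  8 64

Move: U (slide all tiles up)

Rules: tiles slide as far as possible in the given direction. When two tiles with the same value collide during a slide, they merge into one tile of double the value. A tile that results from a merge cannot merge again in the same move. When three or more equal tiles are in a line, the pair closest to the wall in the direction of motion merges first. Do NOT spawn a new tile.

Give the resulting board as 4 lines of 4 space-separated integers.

Slide up:
col 0: [64, 0, 2, 0] -> [64, 2, 0, 0]
col 1: [0, 8, 64, 4] -> [8, 64, 4, 0]
col 2: [2, 0, 0, 8] -> [2, 8, 0, 0]
col 3: [32, 16, 4, 64] -> [32, 16, 4, 64]

Answer: 64  8  2 32
 2 64  8 16
 0  4  0  4
 0  0  0 64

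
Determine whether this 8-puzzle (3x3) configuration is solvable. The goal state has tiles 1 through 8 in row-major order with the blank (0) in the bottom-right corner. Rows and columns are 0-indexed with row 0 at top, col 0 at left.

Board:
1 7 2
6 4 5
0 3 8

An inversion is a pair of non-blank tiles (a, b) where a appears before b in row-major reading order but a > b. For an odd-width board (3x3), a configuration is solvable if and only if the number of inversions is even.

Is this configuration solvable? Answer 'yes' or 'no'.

Answer: yes

Derivation:
Inversions (pairs i<j in row-major order where tile[i] > tile[j] > 0): 10
10 is even, so the puzzle is solvable.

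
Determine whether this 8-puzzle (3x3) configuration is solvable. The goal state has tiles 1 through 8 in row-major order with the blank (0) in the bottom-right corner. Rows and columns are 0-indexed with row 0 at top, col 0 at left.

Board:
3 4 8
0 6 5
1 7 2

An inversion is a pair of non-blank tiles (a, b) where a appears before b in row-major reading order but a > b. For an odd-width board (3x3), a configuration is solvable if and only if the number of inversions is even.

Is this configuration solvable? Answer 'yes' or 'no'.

Answer: no

Derivation:
Inversions (pairs i<j in row-major order where tile[i] > tile[j] > 0): 15
15 is odd, so the puzzle is not solvable.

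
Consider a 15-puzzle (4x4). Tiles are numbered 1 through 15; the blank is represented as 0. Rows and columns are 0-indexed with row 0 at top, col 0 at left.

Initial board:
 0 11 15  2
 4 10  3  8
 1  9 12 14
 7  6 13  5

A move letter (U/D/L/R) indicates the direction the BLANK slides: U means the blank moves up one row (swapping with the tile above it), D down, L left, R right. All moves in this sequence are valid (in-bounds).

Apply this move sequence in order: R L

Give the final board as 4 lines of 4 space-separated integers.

Answer:  0 11 15  2
 4 10  3  8
 1  9 12 14
 7  6 13  5

Derivation:
After move 1 (R):
11  0 15  2
 4 10  3  8
 1  9 12 14
 7  6 13  5

After move 2 (L):
 0 11 15  2
 4 10  3  8
 1  9 12 14
 7  6 13  5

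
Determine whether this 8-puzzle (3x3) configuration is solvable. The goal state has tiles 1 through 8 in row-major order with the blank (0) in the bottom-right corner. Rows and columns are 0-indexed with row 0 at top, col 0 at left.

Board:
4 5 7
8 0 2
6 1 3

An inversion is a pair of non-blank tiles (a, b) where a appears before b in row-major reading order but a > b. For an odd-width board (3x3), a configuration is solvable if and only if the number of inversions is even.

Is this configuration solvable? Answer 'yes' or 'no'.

Answer: no

Derivation:
Inversions (pairs i<j in row-major order where tile[i] > tile[j] > 0): 17
17 is odd, so the puzzle is not solvable.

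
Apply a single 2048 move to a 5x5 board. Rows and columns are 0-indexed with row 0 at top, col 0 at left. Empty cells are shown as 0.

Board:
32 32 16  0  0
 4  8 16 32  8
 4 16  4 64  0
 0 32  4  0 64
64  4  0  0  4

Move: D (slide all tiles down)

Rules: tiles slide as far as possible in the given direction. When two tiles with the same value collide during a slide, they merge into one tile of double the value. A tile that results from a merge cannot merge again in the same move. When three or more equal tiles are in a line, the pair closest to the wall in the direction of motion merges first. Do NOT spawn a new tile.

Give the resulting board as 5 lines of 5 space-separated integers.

Slide down:
col 0: [32, 4, 4, 0, 64] -> [0, 0, 32, 8, 64]
col 1: [32, 8, 16, 32, 4] -> [32, 8, 16, 32, 4]
col 2: [16, 16, 4, 4, 0] -> [0, 0, 0, 32, 8]
col 3: [0, 32, 64, 0, 0] -> [0, 0, 0, 32, 64]
col 4: [0, 8, 0, 64, 4] -> [0, 0, 8, 64, 4]

Answer:  0 32  0  0  0
 0  8  0  0  0
32 16  0  0  8
 8 32 32 32 64
64  4  8 64  4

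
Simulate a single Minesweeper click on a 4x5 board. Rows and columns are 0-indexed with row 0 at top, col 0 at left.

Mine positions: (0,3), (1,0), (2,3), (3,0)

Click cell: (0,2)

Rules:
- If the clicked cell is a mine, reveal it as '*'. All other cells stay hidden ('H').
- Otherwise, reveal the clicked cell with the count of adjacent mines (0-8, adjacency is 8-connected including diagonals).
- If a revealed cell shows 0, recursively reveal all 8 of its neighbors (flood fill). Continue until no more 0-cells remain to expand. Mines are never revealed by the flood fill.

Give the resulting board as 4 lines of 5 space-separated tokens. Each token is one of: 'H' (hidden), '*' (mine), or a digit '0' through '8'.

H H 1 H H
H H H H H
H H H H H
H H H H H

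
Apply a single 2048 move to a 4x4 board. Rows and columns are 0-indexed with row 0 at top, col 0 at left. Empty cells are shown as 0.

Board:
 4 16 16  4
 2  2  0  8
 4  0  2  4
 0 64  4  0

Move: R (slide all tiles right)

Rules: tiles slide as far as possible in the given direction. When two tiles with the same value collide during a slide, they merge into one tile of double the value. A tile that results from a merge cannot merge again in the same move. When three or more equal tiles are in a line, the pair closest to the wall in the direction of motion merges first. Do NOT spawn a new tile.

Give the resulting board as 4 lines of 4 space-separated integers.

Slide right:
row 0: [4, 16, 16, 4] -> [0, 4, 32, 4]
row 1: [2, 2, 0, 8] -> [0, 0, 4, 8]
row 2: [4, 0, 2, 4] -> [0, 4, 2, 4]
row 3: [0, 64, 4, 0] -> [0, 0, 64, 4]

Answer:  0  4 32  4
 0  0  4  8
 0  4  2  4
 0  0 64  4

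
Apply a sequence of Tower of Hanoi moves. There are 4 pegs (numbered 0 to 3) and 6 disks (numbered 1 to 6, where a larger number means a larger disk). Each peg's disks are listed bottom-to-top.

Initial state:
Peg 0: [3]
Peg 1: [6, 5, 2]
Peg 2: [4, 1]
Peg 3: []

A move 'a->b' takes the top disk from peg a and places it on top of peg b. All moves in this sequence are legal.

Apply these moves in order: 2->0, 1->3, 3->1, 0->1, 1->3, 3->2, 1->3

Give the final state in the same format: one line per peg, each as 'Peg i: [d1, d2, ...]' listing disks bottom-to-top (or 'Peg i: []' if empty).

Answer: Peg 0: [3]
Peg 1: [6, 5]
Peg 2: [4, 1]
Peg 3: [2]

Derivation:
After move 1 (2->0):
Peg 0: [3, 1]
Peg 1: [6, 5, 2]
Peg 2: [4]
Peg 3: []

After move 2 (1->3):
Peg 0: [3, 1]
Peg 1: [6, 5]
Peg 2: [4]
Peg 3: [2]

After move 3 (3->1):
Peg 0: [3, 1]
Peg 1: [6, 5, 2]
Peg 2: [4]
Peg 3: []

After move 4 (0->1):
Peg 0: [3]
Peg 1: [6, 5, 2, 1]
Peg 2: [4]
Peg 3: []

After move 5 (1->3):
Peg 0: [3]
Peg 1: [6, 5, 2]
Peg 2: [4]
Peg 3: [1]

After move 6 (3->2):
Peg 0: [3]
Peg 1: [6, 5, 2]
Peg 2: [4, 1]
Peg 3: []

After move 7 (1->3):
Peg 0: [3]
Peg 1: [6, 5]
Peg 2: [4, 1]
Peg 3: [2]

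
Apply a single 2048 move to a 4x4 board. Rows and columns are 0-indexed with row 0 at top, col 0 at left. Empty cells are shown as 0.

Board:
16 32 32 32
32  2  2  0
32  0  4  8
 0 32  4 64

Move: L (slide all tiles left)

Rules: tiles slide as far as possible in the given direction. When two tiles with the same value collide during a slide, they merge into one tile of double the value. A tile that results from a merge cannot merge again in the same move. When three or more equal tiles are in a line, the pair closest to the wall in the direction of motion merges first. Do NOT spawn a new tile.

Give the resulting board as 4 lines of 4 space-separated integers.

Slide left:
row 0: [16, 32, 32, 32] -> [16, 64, 32, 0]
row 1: [32, 2, 2, 0] -> [32, 4, 0, 0]
row 2: [32, 0, 4, 8] -> [32, 4, 8, 0]
row 3: [0, 32, 4, 64] -> [32, 4, 64, 0]

Answer: 16 64 32  0
32  4  0  0
32  4  8  0
32  4 64  0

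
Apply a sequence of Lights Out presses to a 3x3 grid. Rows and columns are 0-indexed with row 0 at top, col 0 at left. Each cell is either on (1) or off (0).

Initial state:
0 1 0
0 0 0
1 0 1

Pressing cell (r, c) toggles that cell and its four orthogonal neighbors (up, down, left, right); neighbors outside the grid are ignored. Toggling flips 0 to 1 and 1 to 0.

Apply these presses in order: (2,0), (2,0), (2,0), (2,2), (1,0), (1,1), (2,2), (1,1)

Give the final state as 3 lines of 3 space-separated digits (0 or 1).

Answer: 1 1 0
0 1 0
1 1 1

Derivation:
After press 1 at (2,0):
0 1 0
1 0 0
0 1 1

After press 2 at (2,0):
0 1 0
0 0 0
1 0 1

After press 3 at (2,0):
0 1 0
1 0 0
0 1 1

After press 4 at (2,2):
0 1 0
1 0 1
0 0 0

After press 5 at (1,0):
1 1 0
0 1 1
1 0 0

After press 6 at (1,1):
1 0 0
1 0 0
1 1 0

After press 7 at (2,2):
1 0 0
1 0 1
1 0 1

After press 8 at (1,1):
1 1 0
0 1 0
1 1 1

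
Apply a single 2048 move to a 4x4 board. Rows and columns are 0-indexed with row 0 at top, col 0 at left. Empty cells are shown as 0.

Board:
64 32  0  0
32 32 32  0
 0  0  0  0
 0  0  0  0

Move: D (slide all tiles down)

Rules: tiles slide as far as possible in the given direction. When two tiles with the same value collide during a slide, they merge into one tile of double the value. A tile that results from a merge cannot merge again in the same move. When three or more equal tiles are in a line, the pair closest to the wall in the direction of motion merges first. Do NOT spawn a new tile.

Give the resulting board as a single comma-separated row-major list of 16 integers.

Slide down:
col 0: [64, 32, 0, 0] -> [0, 0, 64, 32]
col 1: [32, 32, 0, 0] -> [0, 0, 0, 64]
col 2: [0, 32, 0, 0] -> [0, 0, 0, 32]
col 3: [0, 0, 0, 0] -> [0, 0, 0, 0]

Answer: 0, 0, 0, 0, 0, 0, 0, 0, 64, 0, 0, 0, 32, 64, 32, 0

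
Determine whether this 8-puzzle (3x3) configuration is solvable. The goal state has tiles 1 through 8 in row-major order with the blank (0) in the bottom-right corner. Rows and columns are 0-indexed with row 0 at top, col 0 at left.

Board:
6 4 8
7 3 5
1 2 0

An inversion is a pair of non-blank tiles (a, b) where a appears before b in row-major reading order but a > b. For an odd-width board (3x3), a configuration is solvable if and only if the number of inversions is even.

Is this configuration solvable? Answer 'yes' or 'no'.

Answer: no

Derivation:
Inversions (pairs i<j in row-major order where tile[i] > tile[j] > 0): 21
21 is odd, so the puzzle is not solvable.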